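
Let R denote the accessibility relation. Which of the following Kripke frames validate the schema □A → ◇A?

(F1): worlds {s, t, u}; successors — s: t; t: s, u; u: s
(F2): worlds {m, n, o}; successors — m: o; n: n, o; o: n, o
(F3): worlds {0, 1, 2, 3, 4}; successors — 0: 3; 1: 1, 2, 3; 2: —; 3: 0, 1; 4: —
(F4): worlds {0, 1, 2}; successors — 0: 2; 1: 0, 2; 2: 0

This is the axiom for seriality; its first-order frame correspondent is ∀x ∃y Rxy.
(F1): condition met.
(F2): condition met.
(F3): fails — world 2 has no successor.
(F4): condition met.
Valid on: (F1), (F2), (F4).

(F1), (F2), (F4)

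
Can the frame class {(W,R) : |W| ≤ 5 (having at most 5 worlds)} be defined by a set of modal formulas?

Modal frame validity is preserved under disjoint unions.
Any modal formula valid on each of 6 disjoint one-world frames is valid on their disjoint union (validity is preserved under disjoint unions). Each one-world frame has |W|=1≤5, but the union has |W|=6.
So no modal formula (or set of formulas) defines exactly the |W|≤5 frames.

No — not modally definable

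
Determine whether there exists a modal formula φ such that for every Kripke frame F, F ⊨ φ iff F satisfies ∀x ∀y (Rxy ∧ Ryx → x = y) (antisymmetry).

Any modally definable frame class is closed under surjective bounded morphisms.
The 4-cycle (worlds w0,w1,w2,w3 with w0→w1→w2→w3→w0) is antisymmetric. Sending even-indexed worlds to s and odd-indexed worlds to t is a surjective bounded morphism onto the two-world frame with s↔t, which is not antisymmetric.
Hence antisymmetry is not modally definable.

Not modally definable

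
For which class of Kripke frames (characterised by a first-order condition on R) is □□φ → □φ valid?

density: ∀x ∀y (Rxy → ∃z (Rxz ∧ Rzy))

This is the C4 axiom.
It corresponds to density: ∀x ∀y (Rxy → ∃z (Rxz ∧ Rzy)).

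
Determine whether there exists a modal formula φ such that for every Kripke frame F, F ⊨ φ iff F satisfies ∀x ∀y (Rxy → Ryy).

Definable; □(□p → p) defines it

This is a Sahlqvist condition; the T□ axiom □(□p → p) defines it.
Suppose □(□p→p) is valid. Take Rxy and set V(p)={w : Ryw}. Then at y, □p holds; since □(□p→p) at x, □p→p at y, so p at y, i.e. Ryy.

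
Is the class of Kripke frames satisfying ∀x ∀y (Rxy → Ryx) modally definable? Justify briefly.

Yes, by p → □◇p

Yes: it is symmetry, defined by the B schema p → □◇p.
Suppose p→□◇p is valid. Take Rxy and set V(p)={x}. Then p at x, so □◇p at x, so ◇p at y, so some z with Ryz has p; z=x, i.e. Ryx.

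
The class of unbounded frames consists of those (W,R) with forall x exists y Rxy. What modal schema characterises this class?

A defining formula is □p → ◇p (the D axiom).

□p → ◇p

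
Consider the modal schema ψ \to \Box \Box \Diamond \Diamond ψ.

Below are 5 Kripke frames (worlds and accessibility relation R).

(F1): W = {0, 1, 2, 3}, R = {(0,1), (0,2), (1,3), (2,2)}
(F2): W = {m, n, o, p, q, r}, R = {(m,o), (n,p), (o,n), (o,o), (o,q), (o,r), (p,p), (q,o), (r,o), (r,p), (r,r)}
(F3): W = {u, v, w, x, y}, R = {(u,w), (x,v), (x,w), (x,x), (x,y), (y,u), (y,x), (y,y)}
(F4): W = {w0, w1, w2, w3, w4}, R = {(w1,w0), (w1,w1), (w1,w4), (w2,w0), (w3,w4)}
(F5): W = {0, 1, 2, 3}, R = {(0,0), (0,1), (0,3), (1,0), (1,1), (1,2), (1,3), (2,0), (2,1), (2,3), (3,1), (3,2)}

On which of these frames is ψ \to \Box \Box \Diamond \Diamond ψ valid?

(F5)

Frame correspondent (Sahlqvist): \forall x \forall z (x R^2 z \to \exists w (x = w \wedge z R^2 w)) — i.e. a generalized confluence (Geach) condition.
(F1): fails — 0R²2 but no w with 0=w and 2R²w.
(F2): fails — mR²n but no w with m=w and nR²w.
(F3): fails — xR²u but no t with x=t and uR²t.
(F4): fails — w1R²w0 but no w with w1=w and w0R²w.
(F5): holds.
Valid on: (F5).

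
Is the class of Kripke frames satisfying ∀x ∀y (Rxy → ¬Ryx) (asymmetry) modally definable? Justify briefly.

If a class were modally definable it would be closed under surjective bounded morphisms (Goldblatt–Thomason).
The 5-cycle (worlds w0,w1,w2,w3,w4 with w0→w1→w2→w3→w4→w0) is asymmetric. Mapping every world to a single reflexive point • is a surjective bounded morphism, and the reflexive point is not asymmetric (R•• but asymmetry requires ¬R••).
So the class is not modally definable.

No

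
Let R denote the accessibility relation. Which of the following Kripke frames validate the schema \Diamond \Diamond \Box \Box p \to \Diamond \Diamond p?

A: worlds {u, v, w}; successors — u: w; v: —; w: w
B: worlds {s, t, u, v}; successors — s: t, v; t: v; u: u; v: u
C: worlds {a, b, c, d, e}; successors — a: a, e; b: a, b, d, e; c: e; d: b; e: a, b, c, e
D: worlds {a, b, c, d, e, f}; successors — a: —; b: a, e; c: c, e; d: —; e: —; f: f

A, B, C

The schema corresponds to a generalized confluence (Geach) condition: \forall x \forall y (x R^2 y \to \exists w (y R^2 w \wedge x R^2 w)).
A: condition met.
B: condition met.
C: condition met.
D: fails — cR²e but no w with eR²w and cR²w.
Valid on: A, B, C.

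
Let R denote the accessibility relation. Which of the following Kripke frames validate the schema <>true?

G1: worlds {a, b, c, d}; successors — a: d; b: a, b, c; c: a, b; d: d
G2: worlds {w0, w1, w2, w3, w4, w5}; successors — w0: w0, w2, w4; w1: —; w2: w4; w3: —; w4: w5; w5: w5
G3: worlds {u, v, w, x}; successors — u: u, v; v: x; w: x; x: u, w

Frame correspondent (Sahlqvist): forall x exists y Rxy — i.e. seriality.
G1: holds.
G2: fails — world w1 has no successor.
G3: holds.
Valid on: G1, G3.

G1, G3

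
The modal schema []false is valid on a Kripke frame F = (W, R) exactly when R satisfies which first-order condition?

emptiness of R: forall x forall y ~Rxy

This is the Ver axiom.
It corresponds to emptiness of R: forall x forall y ~Rxy.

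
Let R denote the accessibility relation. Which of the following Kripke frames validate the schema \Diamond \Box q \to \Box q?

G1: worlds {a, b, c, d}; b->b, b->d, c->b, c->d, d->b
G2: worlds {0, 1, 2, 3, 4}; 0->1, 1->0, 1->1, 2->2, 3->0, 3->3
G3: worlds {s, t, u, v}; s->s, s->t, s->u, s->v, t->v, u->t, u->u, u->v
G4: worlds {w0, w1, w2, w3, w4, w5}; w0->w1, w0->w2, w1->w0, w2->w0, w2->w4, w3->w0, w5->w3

Frame correspondent (Sahlqvist): \forall x \forall y \forall z (Rxy \wedge Rxz \to Ryz) — i.e. the Euclidean property.
G1: fails — Rbd and Rbd but not Rdd.
G2: fails — R10 and R10 but not R00.
G3: fails — Rsv and Rsv but not Rvv.
G4: fails — Rw0w1 and Rw0w1 but not Rw1w1.
Valid on no frame.

none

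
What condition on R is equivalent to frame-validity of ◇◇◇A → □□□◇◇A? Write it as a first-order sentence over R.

∀x ∀y ∀z ((xR³y ∧ xR³z) → ∃w (y = w ∧ zR²w))

This is a Sahlqvist (Geach-type) schema ◇^3□^0A → □^3◇^2A.
First-order correspondent: ∀x ∀y ∀z ((xR³y ∧ xR³z) → ∃w (y = w ∧ zR²w)).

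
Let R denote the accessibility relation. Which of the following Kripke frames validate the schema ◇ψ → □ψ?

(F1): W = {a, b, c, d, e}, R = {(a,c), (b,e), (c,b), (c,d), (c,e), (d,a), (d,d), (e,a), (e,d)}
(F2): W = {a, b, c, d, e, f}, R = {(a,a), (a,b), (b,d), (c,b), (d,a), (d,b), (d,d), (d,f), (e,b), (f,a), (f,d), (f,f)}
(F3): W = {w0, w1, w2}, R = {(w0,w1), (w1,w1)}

Frame correspondent (Sahlqvist): ∀x ∀y ∀z (Rxy ∧ Rxz → y = z) — i.e. partial functionality.
(F1): fails — c sees both b and d.
(F2): fails — a sees both a and b.
(F3): ✓.

(F3)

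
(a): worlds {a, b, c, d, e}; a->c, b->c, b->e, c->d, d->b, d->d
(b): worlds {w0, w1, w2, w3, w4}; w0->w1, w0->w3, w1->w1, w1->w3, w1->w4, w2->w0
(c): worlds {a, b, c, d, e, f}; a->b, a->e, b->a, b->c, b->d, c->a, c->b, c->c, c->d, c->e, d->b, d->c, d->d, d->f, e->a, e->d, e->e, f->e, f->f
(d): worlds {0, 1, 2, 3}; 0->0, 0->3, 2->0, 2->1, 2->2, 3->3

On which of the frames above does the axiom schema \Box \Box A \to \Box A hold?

(d)

This is the axiom for density; its first-order frame correspondent is \forall x \forall y (Rxy \to \exists z (Rxz \wedge Rzy)).
(a): fails — Rbc but no z with Rbz and Rzc.
(b): fails — Rw2w0 but no z with Rw2z and Rzw0.
(c): fails — Rab but no z with Raz and Rzb.
(d): condition met.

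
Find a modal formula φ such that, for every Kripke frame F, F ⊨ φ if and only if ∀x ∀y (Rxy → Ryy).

□(□ψ → ψ)

The condition is shift-reflexivity. The T□ schema □(□ψ → ψ) defines it.
Suppose □(□ψ→ψ) is valid. Take Rxy and set V(ψ)={w : Ryw}. Then at y, □ψ holds; since □(□ψ→ψ) at x, □ψ→ψ at y, so ψ at y, i.e. Ryy.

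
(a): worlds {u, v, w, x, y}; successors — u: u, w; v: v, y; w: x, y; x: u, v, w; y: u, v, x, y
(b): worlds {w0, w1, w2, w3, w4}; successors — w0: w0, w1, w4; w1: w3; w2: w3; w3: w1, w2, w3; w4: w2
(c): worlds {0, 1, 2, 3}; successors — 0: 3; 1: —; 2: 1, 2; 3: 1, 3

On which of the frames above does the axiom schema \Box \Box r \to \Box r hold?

Frame correspondent (Sahlqvist): \forall x \forall y (Rxy \to \exists z (Rxz \wedge Rzy)) — i.e. density.
(a): condition met.
(b): fails — Rw4w2 but no z with Rw4z and Rzw2.
(c): condition met.
Valid on: (a), (c).

(a), (c)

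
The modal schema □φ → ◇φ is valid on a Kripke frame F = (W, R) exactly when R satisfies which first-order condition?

Suppose □φ→◇φ is valid. At any x set V(φ)=W. Then □φ at x, so ◇φ at x, so x has a successor.

seriality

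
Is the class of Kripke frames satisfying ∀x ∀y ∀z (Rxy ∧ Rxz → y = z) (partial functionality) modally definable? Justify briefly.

Yes — defined by ◇p → □p

Yes: it is partial functionality, defined by the CD schema ◇p → □p.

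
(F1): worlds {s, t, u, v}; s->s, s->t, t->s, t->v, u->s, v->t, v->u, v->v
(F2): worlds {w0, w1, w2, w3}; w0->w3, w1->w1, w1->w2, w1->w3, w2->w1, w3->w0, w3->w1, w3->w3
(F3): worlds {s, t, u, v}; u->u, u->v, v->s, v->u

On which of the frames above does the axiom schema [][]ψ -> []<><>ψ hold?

This is the axiom for a generalized confluence (Geach) condition; its first-order frame correspondent is forall x forall z (xRz -> exists w (x R^2 w & z R^2 w)).
(F1): holds.
(F2): holds.
(F3): fails — vRs but no w with vR²w and sR²w.
Valid on: (F1), (F2).

(F1), (F2)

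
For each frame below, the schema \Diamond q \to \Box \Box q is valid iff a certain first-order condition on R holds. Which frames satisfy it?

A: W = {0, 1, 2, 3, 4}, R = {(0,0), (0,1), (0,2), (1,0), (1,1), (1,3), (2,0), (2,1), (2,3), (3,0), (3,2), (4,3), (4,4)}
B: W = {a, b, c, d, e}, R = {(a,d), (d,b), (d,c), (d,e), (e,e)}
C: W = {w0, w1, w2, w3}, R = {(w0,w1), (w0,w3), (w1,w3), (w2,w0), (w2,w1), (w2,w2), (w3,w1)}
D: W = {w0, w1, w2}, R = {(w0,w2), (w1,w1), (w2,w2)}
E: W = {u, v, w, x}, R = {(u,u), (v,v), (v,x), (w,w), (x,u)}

D

This is the axiom for a generalized confluence (Geach) condition; its first-order frame correspondent is \forall x \forall y \forall z ((xRy \wedge x R^2 z) \to \exists w (y = w \wedge z = w)).
A: fails — 0R0, 0R²1 but 0 ≠ 1.
B: fails — aRd, aR²b but d ≠ b.
C: fails — w0Rw1, w0R²w3 but w1 ≠ w3.
D: satisfies the condition.
E: fails — vRv, vR²u but v ≠ u.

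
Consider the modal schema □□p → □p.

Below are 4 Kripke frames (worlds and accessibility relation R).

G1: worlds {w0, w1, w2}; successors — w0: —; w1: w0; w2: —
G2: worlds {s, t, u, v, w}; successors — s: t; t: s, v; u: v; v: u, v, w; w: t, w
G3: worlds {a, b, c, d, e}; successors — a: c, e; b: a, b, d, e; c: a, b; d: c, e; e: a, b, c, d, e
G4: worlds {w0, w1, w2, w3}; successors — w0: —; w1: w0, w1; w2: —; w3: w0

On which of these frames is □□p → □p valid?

The schema corresponds to density: ∀x ∀y (Rxy → ∃z (Rxz ∧ Rzy)).
G1: fails — Rw1w0 but no z with Rw1z and Rzw0.
G2: fails — Rts but no z with Rtz and Rzs.
G3: ✓.
G4: fails — Rw3w0 but no z with Rw3z and Rzw0.

G3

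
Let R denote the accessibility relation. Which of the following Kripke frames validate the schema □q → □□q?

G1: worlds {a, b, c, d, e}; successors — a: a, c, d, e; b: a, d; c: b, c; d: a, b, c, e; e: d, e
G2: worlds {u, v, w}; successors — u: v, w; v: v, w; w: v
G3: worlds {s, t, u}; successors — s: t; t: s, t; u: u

none

The schema corresponds to transitivity: ∀x ∀y ∀z (Rxy ∧ Ryz → Rxz).
G1: fails — Rde and Red but not Rdd.
G2: fails — Rwv and Rvw but not Rww.
G3: fails — Rst and Rts but not Rss.
Valid on no frame.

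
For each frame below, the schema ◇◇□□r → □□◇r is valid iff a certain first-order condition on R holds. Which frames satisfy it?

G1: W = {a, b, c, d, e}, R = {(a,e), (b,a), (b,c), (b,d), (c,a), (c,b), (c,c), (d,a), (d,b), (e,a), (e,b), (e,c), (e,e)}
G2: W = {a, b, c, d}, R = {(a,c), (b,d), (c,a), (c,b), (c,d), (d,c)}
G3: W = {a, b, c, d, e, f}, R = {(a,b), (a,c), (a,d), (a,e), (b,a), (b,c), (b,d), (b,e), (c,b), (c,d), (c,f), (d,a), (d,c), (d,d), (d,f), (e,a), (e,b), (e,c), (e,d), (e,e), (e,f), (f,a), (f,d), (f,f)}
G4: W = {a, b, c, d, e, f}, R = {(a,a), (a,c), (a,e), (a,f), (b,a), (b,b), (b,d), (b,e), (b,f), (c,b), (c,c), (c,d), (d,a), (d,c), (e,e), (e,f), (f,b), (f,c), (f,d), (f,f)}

G1, G3, G4

This is the axiom for a generalized confluence (Geach) condition; its first-order frame correspondent is ∀x ∀y ∀z ((xR²y ∧ xR²z) → ∃w (yR²w ∧ zRw)).
G1: holds.
G2: fails — aR²a, aR²a but no w with aR²w and aRw.
G3: holds.
G4: holds.
Valid on: G1, G3, G4.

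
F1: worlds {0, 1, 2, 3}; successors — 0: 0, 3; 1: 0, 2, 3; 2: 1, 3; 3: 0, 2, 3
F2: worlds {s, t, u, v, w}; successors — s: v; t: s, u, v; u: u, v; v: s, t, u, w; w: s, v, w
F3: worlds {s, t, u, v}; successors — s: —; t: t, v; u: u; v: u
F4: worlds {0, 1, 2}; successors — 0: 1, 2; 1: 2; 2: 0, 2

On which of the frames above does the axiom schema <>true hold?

F1, F2, F4

Frame correspondent (Sahlqvist): forall x exists y Rxy — i.e. seriality.
F1: ✓.
F2: ✓.
F3: fails — world s has no successor.
F4: ✓.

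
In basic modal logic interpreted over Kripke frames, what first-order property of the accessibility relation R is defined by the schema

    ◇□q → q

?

symmetry: ∀x ∀y (Rxy → Ryx)

Equivalently (dual form): q → □◇q.
Suppose q→□◇q is valid. Take Rxy and set V(q)={x}. Then q at x, so □◇q at x, so ◇q at y, so some z with Ryz has q; z=x, i.e. Ryx.
Conversely, any frame satisfying ∀x ∀y (Rxy → Ryx) validates the schema.
Frame condition: ∀x ∀y (Rxy → Ryx).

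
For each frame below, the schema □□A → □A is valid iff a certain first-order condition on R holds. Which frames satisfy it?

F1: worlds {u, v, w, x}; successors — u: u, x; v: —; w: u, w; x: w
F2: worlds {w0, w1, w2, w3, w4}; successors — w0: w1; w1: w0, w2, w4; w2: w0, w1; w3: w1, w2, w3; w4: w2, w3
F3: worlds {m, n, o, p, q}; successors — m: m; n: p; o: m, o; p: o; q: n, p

Frame correspondent (Sahlqvist): ∀x ∀y (Rxy → ∃z (Rxz ∧ Rzy)) — i.e. density.
F1: satisfies the condition.
F2: fails — Rw0w1 but no z with Rw0z and Rzw1.
F3: fails — Rqn but no z with Rqz and Rzn.
Valid on: F1.

F1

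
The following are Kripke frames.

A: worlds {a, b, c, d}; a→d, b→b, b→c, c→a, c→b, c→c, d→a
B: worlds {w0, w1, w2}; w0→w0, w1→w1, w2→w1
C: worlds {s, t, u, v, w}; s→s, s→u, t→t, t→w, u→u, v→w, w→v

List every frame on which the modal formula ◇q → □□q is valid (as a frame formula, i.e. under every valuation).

B

Frame correspondent (Sahlqvist): ∀x ∀y ∀z ((xRy ∧ xR²z) → ∃w (y = w ∧ z = w)) — i.e. a generalized confluence (Geach) condition.
A: fails — aRd, aR²a but d ≠ a.
B: holds.
C: fails — sRs, sR²u but s ≠ u.
Valid on: B.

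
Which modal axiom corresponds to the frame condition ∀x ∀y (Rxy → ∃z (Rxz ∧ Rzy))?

The condition is density. The C4 schema □□r → □r defines it.
Suppose □□r→□r is valid. Take Rxy and set V(r)={w : xR²w}. Then □□r at x, so □r at x, so r at y, i.e. ∃z(Rxz∧Rzy).

□□r → □r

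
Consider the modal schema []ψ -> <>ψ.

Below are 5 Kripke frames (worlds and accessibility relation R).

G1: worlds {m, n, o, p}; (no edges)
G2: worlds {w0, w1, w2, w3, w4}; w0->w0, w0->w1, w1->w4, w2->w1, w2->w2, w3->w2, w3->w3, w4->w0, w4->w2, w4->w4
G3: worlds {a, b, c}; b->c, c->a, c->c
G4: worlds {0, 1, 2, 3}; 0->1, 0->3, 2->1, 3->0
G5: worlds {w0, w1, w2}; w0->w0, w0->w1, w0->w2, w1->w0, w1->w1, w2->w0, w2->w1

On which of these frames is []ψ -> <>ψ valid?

The schema corresponds to seriality: forall x exists y Rxy.
G1: fails — world m has no successor.
G2: satisfies the condition.
G3: fails — world a has no successor.
G4: fails — world 1 has no successor.
G5: satisfies the condition.

G2, G5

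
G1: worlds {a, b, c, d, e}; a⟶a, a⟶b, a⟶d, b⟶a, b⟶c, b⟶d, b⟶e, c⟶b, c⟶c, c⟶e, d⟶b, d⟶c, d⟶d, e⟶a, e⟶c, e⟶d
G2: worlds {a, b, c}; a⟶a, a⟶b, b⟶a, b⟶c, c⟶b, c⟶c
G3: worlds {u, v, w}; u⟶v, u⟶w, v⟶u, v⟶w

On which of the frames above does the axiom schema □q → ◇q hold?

Frame correspondent (Sahlqvist): ∀x ∃y Rxy — i.e. seriality.
G1: ✓.
G2: ✓.
G3: fails — world w has no successor.
Valid on: G1, G2.

G1, G2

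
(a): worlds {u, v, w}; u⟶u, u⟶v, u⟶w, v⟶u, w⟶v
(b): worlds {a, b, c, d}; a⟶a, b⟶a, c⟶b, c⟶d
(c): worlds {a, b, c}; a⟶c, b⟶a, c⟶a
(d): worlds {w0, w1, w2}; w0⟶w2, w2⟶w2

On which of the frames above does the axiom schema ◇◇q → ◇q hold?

(d)

This is the axiom for transitivity; its first-order frame correspondent is ∀x ∀y ∀z (Rxy ∧ Ryz → Rxz).
(a): fails — Rvu and Ruv but not Rvv.
(b): fails — Rcb and Rba but not Rca.
(c): fails — Rac and Rca but not Raa.
(d): holds.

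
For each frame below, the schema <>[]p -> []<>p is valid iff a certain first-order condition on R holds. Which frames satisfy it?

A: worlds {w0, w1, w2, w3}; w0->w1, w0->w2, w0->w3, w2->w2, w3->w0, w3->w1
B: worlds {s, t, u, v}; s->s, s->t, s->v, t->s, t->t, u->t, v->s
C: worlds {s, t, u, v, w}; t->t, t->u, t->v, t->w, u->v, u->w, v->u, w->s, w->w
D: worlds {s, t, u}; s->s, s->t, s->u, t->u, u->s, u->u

B, D

Frame correspondent (Sahlqvist): forall x forall y forall z (Rxy & Rxz -> exists w (Ryw & Rzw)) — i.e. convergence.
A: fails — Rw0w1 and Rw0w1 but w1 and w1 have no common successor.
B: holds.
C: fails — Rtv and Rtw but v and w have no common successor.
D: holds.
Valid on: B, D.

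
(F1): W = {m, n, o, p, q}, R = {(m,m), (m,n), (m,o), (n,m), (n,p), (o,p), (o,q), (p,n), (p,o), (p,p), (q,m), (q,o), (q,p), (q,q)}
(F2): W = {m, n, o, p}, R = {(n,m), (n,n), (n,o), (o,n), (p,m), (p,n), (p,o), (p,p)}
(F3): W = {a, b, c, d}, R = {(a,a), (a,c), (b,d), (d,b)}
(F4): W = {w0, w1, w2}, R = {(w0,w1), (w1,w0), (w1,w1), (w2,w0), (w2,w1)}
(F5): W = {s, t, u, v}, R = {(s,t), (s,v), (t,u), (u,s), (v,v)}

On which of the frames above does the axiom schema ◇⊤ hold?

(F1), (F4), (F5)

The schema corresponds to seriality: ∀x ∃y Rxy.
(F1): condition met.
(F2): fails — world m has no successor.
(F3): fails — world c has no successor.
(F4): condition met.
(F5): condition met.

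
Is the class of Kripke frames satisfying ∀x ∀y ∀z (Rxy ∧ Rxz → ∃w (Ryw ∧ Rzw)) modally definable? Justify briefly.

The condition is convergence. A defining modal formula is ◇□p → □◇p.
Suppose ◇□p→□◇p is valid. Take Rxy, Rxz and set V(p)={w : Ryw}. Then □p at y so ◇□p at x, so □◇p at x, so ◇p at z, giving w with Rzw and Ryw.

Yes, by ◇□p → □◇p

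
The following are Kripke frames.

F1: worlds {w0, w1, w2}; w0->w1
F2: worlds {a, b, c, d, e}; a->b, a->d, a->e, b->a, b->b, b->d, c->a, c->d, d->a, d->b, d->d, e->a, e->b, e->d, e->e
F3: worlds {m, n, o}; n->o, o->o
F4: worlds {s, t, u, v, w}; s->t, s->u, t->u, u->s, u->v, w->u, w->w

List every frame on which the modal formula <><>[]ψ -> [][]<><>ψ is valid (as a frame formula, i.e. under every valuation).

The schema corresponds to a generalized confluence (Geach) condition: forall x forall y forall z ((x R^2 y & x R^2 z) -> exists w (yRw & z R^2 w)).
F1: satisfies the condition.
F2: satisfies the condition.
F3: satisfies the condition.
F4: fails — sR²s, sR²v but no w* with sRw* and vR²w*.

F1, F2, F3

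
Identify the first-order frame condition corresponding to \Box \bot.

emptiness of R: \forall x \forall y \neg Rxy

□⊥ is valid iff no world has any successor (otherwise □⊥ fails at any world with one).
Conversely, any frame satisfying \forall x \forall y \neg Rxy validates the schema.
Frame condition: \forall x \forall y \neg Rxy.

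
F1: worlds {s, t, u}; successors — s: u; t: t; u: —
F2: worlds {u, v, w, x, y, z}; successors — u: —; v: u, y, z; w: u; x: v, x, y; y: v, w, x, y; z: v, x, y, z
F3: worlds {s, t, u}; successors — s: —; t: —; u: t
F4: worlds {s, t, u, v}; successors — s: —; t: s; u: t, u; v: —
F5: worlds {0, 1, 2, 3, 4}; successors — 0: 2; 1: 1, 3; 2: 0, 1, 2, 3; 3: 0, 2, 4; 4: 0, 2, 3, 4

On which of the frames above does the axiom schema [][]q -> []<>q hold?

This is the axiom for a generalized confluence (Geach) condition; its first-order frame correspondent is forall x forall z (xRz -> exists w (x R^2 w & zRw)).
F1: fails — sRu but no w with sR²w and uRw.
F2: fails — vRu but no t with vR²t and uRt.
F3: fails — uRt but no w with uR²w and tRw.
F4: fails — tRs but no w with tR²w and sRw.
F5: satisfies the condition.

F5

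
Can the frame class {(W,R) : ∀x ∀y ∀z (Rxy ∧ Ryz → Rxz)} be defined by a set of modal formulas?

Yes: it is transitivity, defined by the 4 schema □r → □□r.
Suppose □r→□□r is valid. Take Rxy, Ryz and set V(r)={w : Rxw}. Then □r at x, so □□r at x, so □r at y, so r at z, i.e. Rxz.

Yes — defined by □r → □□r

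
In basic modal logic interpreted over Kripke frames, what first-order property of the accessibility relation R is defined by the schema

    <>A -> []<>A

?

Suppose ◇A→□◇A is valid. Take Rxy, Rxz and set V(A)={y}. Then ◇A at x, so □◇A at x, so ◇A at z, so some w with Rzw has A; w=y, i.e. Rzy. By symmetry of the argument, Ryz.

The Euclidean property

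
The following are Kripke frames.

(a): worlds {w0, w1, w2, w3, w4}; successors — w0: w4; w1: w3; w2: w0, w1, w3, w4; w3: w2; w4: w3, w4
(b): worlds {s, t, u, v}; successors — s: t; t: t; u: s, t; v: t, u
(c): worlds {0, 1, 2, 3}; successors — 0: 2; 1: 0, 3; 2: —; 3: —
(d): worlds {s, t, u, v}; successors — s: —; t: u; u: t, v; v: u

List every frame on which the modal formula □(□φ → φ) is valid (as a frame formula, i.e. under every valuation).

none

Frame correspondent (Sahlqvist): ∀x ∀y (Rxy → Ryy) — i.e. shift-reflexivity.
(a): fails — Rw3w2 but not Rw2w2.
(b): fails — Rus but not Rss.
(c): fails — R10 but not R00.
(d): fails — Rtu but not Ruu.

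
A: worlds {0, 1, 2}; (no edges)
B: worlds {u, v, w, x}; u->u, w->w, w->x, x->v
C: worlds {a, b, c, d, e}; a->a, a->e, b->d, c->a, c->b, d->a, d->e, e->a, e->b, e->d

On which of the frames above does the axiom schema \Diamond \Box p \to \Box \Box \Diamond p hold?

A

Frame correspondent (Sahlqvist): \forall x \forall y \forall z ((xRy \wedge x R^2 z) \to \exists w (yRw \wedge zRw)) — i.e. a generalized confluence (Geach) condition.
A: ✓.
B: fails — wRw, wR²v but no t with wRt and vRt.
C: fails — aRa, aR²b but no w with aRw and bRw.
Valid on: A.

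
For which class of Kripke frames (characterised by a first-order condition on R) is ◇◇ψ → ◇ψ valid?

transitivity

Replacing ψ by ¬ψ and contraposing gives the equivalent schema □ψ → □□ψ.
Suppose □ψ→□□ψ is valid. Take Rxy, Ryz and set V(ψ)={w : Rxw}. Then □ψ at x, so □□ψ at x, so □ψ at y, so ψ at z, i.e. Rxz.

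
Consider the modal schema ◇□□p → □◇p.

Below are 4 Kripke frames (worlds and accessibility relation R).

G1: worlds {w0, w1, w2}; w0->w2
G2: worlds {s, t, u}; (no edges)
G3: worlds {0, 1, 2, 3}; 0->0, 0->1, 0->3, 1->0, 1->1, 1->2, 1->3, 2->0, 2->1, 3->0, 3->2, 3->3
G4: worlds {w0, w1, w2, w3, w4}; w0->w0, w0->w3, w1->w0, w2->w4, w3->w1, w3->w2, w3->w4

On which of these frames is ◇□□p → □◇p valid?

This is the axiom for a generalized confluence (Geach) condition; its first-order frame correspondent is ∀x ∀y ∀z ((xRy ∧ xRz) → ∃w (yR²w ∧ zRw)).
G1: fails — w0Rw2, w0Rw2 but no w with w2R²w and w2Rw.
G2: satisfies the condition.
G3: satisfies the condition.
G4: fails — w2Rw4, w2Rw4 but no w with w4R²w and w4Rw.

G2, G3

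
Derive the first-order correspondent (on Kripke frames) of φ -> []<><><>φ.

forall x forall z (xRz -> exists w (x = w & z R^3 w))

This is a Sahlqvist (Geach-type) schema ◇^0□^0φ → □^1◇^3φ.
Minimal-valuation argument: fix x; take any y with xR^0y and any z with xR^1z. Set V(φ) to the set of worlds R-reachable from y in exactly 0 steps. Then □^0φ holds at y, so the antecedent holds at x; validity forces ◇^3φ at z, giving a w with zR^3w and yR^0w.
First-order correspondent: forall x forall z (xRz -> exists w (x = w & z R^3 w)).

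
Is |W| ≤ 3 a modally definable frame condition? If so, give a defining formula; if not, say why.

No — not modally definable

Modal frame validity is preserved under disjoint unions.
Any modal formula valid on each of 4 disjoint one-world frames is valid on their disjoint union (validity is preserved under disjoint unions). Each one-world frame has |W|=1≤3, but the union has |W|=4.
Hence having at most 3 worlds is not modally definable.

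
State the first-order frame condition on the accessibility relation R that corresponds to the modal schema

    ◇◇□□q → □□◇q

This is a Sahlqvist (Geach-type) schema ◇^2□^2q → □^2◇^1q.
Minimal-valuation argument: fix x; take any y with xR^2y and any z with xR^2z. Set V(q) to the set of worlds R-reachable from y in exactly 2 steps. Then □^2q holds at y, so the antecedent holds at x; validity forces ◇^1q at z, giving a w with zR^1w and yR^2w.
First-order correspondent: ∀x ∀y ∀z ((xR²y ∧ xR²z) → ∃w (yR²w ∧ zRw)).

∀x ∀y ∀z ((xR²y ∧ xR²z) → ∃w (yR²w ∧ zRw))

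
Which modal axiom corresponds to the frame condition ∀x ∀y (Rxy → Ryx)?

A defining formula is s → □◇s (the B axiom).
Suppose s→□◇s is valid. Take Rxy and set V(s)={x}. Then s at x, so □◇s at x, so ◇s at y, so some z with Ryz has s; z=x, i.e. Ryx.

s → □◇s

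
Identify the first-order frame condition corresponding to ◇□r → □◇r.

Suppose ◇□r→□◇r is valid. Take Rxy, Rxz and set V(r)={w : Ryw}. Then □r at y so ◇□r at x, so □◇r at x, so ◇r at z, giving w with Rzw and Ryw.
Conversely, any frame satisfying ∀x ∀y ∀z (Rxy ∧ Rxz → ∃w (Ryw ∧ Rzw)) validates the schema.
So the correspondent is convergence.

Convergence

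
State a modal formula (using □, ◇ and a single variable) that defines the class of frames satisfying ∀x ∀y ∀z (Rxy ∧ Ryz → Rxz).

The condition is transitivity. The 4 schema □s → □□s defines it.
Suppose □s→□□s is valid. Take Rxy, Ryz and set V(s)={w : Rxw}. Then □s at x, so □□s at x, so □s at y, so s at z, i.e. Rxz.

□s → □□s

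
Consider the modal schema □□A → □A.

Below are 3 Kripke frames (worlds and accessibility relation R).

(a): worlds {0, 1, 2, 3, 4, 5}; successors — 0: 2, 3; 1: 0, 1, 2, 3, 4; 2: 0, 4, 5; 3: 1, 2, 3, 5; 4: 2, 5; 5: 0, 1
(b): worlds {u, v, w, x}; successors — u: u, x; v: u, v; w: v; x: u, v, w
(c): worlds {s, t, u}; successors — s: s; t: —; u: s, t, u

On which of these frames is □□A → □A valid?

Frame correspondent (Sahlqvist): ∀x ∀y (Rxy → ∃z (Rxz ∧ Rzy)) — i.e. density.
(a): fails — R24 but no z with R2z and Rz4.
(b): fails — Rxw but no z with Rxz and Rzw.
(c): satisfies the condition.

(c)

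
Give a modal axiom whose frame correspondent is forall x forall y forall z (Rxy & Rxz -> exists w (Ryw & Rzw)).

This is convergence; the standard corresponding axiom is .2: ◇□s → □◇s.
Suppose ◇□s→□◇s is valid. Take Rxy, Rxz and set V(s)={w : Ryw}. Then □s at y so ◇□s at x, so □◇s at x, so ◇s at z, giving w with Rzw and Ryw.

◇□s → □◇s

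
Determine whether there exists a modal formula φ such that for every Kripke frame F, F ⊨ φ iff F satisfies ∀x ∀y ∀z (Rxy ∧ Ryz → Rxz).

This is a Sahlqvist condition; the 4 axiom □p → □□p defines it.

Yes, by □p → □□p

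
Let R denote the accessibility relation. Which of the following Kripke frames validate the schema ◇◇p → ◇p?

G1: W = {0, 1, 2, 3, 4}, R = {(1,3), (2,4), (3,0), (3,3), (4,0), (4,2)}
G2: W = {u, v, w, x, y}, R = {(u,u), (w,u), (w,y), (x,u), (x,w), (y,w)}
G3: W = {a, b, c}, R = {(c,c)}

G3

The schema corresponds to transitivity: ∀x ∀y ∀z (Rxy ∧ Ryz → Rxz).
G1: fails — R24 and R40 but not R20.
G2: fails — Rxw and Rwy but not Rxy.
G3: holds.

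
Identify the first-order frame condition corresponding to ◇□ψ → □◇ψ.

Convergence

Suppose ◇□ψ→□◇ψ is valid. Take Rxy, Rxz and set V(ψ)={w : Ryw}. Then □ψ at y so ◇□ψ at x, so □◇ψ at x, so ◇ψ at z, giving w with Rzw and Ryw.
Conversely, any frame satisfying ∀x ∀y ∀z (Rxy ∧ Rxz → ∃w (Ryw ∧ Rzw)) validates the schema.
So the correspondent is convergence.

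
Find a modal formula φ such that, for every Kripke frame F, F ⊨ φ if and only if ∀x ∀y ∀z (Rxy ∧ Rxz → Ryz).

A defining formula is ◇s → □◇s (the 5 axiom).

◇s → □◇s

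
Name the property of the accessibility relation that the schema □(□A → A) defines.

Suppose □(□A→A) is valid. Take Rxy and set V(A)={w : Ryw}. Then at y, □A holds; since □(□A→A) at x, □A→A at y, so A at y, i.e. Ryy.
Conversely, any frame satisfying ∀x ∀y (Rxy → Ryy) validates the schema.
Frame condition: ∀x ∀y (Rxy → Ryy).

shift-reflexivity: ∀x ∀y (Rxy → Ryy)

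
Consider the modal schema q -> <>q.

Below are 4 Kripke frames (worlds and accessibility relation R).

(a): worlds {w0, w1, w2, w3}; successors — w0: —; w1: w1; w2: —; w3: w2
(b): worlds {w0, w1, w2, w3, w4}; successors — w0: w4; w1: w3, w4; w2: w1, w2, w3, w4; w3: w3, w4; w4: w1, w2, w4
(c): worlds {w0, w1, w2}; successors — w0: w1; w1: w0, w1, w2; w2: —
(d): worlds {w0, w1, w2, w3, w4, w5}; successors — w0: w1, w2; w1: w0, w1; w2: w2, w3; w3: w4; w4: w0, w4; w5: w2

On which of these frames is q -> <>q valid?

This is the axiom for reflexivity; its first-order frame correspondent is forall x Rxx.
(a): fails — world w0 does not see itself.
(b): fails — world w0 does not see itself.
(c): fails — world w0 does not see itself.
(d): fails — world w0 does not see itself.
Valid on no frame.

none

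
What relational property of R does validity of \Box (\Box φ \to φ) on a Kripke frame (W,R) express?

Suppose □(□φ→φ) is valid. Take Rxy and set V(φ)={w : Ryw}. Then at y, □φ holds; since □(□φ→φ) at x, □φ→φ at y, so φ at y, i.e. Ryy.

shift-reflexivity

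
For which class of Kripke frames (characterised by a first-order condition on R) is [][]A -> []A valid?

Density

This schema is the C4 axiom.
It corresponds to density: forall x forall y (Rxy -> exists z (Rxz & Rzy)).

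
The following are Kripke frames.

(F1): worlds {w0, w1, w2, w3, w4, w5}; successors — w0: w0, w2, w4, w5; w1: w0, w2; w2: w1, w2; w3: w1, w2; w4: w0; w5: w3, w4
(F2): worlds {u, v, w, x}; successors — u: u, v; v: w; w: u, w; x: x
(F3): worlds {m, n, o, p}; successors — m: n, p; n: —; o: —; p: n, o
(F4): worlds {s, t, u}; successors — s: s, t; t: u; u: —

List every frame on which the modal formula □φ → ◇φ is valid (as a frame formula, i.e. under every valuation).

(F1), (F2)

The schema corresponds to seriality: ∀x ∃y Rxy.
(F1): condition met.
(F2): condition met.
(F3): fails — world n has no successor.
(F4): fails — world u has no successor.
Valid on: (F1), (F2).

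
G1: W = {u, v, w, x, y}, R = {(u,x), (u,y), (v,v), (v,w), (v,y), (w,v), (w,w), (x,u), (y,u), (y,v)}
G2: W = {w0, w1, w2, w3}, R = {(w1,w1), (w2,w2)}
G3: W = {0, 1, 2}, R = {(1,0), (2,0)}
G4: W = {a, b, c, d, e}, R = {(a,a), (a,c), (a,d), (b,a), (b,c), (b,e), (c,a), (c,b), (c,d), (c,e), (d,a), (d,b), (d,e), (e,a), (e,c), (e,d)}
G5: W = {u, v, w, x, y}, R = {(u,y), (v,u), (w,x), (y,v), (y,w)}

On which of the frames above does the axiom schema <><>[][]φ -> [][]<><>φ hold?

G1, G2, G3, G4

This is the axiom for a generalized confluence (Geach) condition; its first-order frame correspondent is forall x forall y forall z ((x R^2 y & x R^2 z) -> exists w (y R^2 w & z R^2 w)).
G1: satisfies the condition.
G2: satisfies the condition.
G3: satisfies the condition.
G4: satisfies the condition.
G5: fails — uR²v, uR²w but no t with vR²t and wR²t.
Valid on: G1, G2, G3, G4.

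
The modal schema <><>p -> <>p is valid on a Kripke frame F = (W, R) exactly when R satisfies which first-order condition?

Replacing p by ¬p and contraposing gives the equivalent schema □p → □□p.
Suppose □p→□□p is valid. Take Rxy, Ryz and set V(p)={w : Rxw}. Then □p at x, so □□p at x, so □p at y, so p at z, i.e. Rxz.
The converse is a direct semantic check.
So the correspondent is transitivity.

transitivity: forall x forall y forall z (Rxy & Ryz -> Rxz)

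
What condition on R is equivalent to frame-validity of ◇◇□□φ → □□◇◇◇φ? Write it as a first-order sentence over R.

This is a Sahlqvist (Geach-type) schema ◇^2□^2φ → □^2◇^3φ.
Minimal-valuation argument: fix x; take any y with xR^2y and any z with xR^2z. Set V(φ) to the set of worlds R-reachable from y in exactly 2 steps. Then □^2φ holds at y, so the antecedent holds at x; validity forces ◇^3φ at z, giving a w with zR^3w and yR^2w.
First-order correspondent: ∀x ∀y ∀z ((xR²y ∧ xR²z) → ∃w (yR²w ∧ zR³w)).

∀x ∀y ∀z ((xR²y ∧ xR²z) → ∃w (yR²w ∧ zR³w))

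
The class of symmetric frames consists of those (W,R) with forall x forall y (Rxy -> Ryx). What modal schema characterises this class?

This is symmetry; the standard corresponding axiom is B: q → □◇q.
Suppose q→□◇q is valid. Take Rxy and set V(q)={x}. Then q at x, so □◇q at x, so ◇q at y, so some z with Ryz has q; z=x, i.e. Ryx.

q → □◇q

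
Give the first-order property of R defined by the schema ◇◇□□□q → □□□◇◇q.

This is a Sahlqvist (Geach-type) schema ◇^2□^3q → □^3◇^2q.
Minimal-valuation argument: fix x; take any y with xR^2y and any z with xR^3z. Set V(q) to the set of worlds R-reachable from y in exactly 3 steps. Then □^3q holds at y, so the antecedent holds at x; validity forces ◇^2q at z, giving a w with zR^2w and yR^3w.
First-order correspondent: ∀x ∀y ∀z ((xR²y ∧ xR³z) → ∃w (yR³w ∧ zR²w)).

∀x ∀y ∀z ((xR²y ∧ xR³z) → ∃w (yR³w ∧ zR²w))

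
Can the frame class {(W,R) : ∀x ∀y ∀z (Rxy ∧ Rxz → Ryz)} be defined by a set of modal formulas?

Yes, by ◇q → □◇q

This is a Sahlqvist condition; the 5 axiom ◇q → □◇q defines it.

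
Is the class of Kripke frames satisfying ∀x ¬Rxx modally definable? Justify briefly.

Modal frame validity is preserved under surjective bounded morphisms.
The 3-cycle (worlds s,t,u with s→t→u→s) is irreflexive, and the map sending every world to a single reflexive point • is a surjective bounded morphism (forth: every edge maps to (•,•); back: every world has a successor). So any modal formula valid on the 3-cycle is also valid on the reflexive point, which is not irreflexive.
So no modal formula (or set of formulas) defines exactly the irreflexive frames.

Not definable by any modal formula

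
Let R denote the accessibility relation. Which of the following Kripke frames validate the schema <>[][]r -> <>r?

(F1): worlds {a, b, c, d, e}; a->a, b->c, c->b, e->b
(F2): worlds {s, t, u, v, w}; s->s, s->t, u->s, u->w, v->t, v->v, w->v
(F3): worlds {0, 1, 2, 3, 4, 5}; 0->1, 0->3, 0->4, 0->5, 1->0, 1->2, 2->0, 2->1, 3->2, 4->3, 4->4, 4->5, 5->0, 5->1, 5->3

The schema corresponds to a generalized confluence (Geach) condition: forall x forall y (xRy -> exists w (y R^2 w & xRw)).
(F1): condition met.
(F2): fails — sRt but no w* with tR²w* and sRw*.
(F3): fails — 4R3 but no w with 3R²w and 4Rw.

(F1)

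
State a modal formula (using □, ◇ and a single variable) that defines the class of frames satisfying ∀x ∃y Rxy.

□ψ → ◇ψ

A defining formula is □ψ → ◇ψ (the D axiom).
Suppose □ψ→◇ψ is valid. At any x set V(ψ)=W. Then □ψ at x, so ◇ψ at x, so x has a successor.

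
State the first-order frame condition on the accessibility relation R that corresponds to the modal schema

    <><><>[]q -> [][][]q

This is a Sahlqvist (Geach-type) schema ◇^3□^1q → □^3◇^0q.
Minimal-valuation argument: fix x; take any y with xR^3y and any z with xR^3z. Set V(q) to the set of worlds R-reachable from y in exactly 1 step. Then □^1q holds at y, so the antecedent holds at x; validity forces ◇^0q at z, giving a w with zR^0w and yR^1w.
First-order correspondent: forall x forall y forall z ((x R^3 y & x R^3 z) -> exists w (yRw & z = w)).

forall x forall y forall z ((x R^3 y & x R^3 z) -> exists w (yRw & z = w))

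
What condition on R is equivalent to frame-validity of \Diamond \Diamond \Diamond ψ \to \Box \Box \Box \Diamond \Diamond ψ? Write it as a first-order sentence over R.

\forall x \forall y \forall z ((x R^3 y \wedge x R^3 z) \to \exists w (y = w \wedge z R^2 w))

This is a Sahlqvist (Geach-type) schema ◇^3□^0ψ → □^3◇^2ψ.
First-order correspondent: \forall x \forall y \forall z ((x R^3 y \wedge x R^3 z) \to \exists w (y = w \wedge z R^2 w)).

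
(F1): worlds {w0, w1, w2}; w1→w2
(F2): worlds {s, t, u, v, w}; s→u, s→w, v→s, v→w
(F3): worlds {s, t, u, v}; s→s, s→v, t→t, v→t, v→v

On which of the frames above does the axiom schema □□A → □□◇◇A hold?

(F1), (F3)

This is the axiom for a generalized confluence (Geach) condition; its first-order frame correspondent is ∀x ∀z (xR²z → ∃w (xR²w ∧ zR²w)).
(F1): holds.
(F2): fails — vR²u but no w* with vR²w* and uR²w*.
(F3): holds.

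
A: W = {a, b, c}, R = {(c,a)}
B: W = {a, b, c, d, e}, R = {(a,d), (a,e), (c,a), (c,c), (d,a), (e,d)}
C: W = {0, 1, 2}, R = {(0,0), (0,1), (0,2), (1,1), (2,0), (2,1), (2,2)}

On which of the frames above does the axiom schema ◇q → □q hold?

This is the axiom for partial functionality; its first-order frame correspondent is ∀x ∀y ∀z (Rxy ∧ Rxz → y = z).
A: satisfies the condition.
B: fails — a sees both d and e.
C: fails — 0 sees both 0 and 1.

A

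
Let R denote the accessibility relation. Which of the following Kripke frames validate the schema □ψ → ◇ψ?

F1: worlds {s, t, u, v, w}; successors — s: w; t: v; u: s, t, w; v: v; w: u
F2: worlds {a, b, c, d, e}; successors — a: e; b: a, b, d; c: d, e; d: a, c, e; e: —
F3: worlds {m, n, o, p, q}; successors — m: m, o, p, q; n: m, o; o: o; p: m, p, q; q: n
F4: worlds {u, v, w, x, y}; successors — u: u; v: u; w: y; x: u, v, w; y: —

Frame correspondent (Sahlqvist): ∀x ∃y Rxy — i.e. seriality.
F1: holds.
F2: fails — world e has no successor.
F3: holds.
F4: fails — world y has no successor.

F1, F3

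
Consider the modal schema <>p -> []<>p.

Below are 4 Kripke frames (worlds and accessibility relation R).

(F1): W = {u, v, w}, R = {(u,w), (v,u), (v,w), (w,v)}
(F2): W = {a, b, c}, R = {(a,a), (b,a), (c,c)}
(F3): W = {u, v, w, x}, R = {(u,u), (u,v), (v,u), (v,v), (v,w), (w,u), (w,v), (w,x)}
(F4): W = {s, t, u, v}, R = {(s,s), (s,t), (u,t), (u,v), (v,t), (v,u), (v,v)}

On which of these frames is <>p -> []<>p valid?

(F2)

This is the axiom for the Euclidean property; its first-order frame correspondent is forall x forall y forall z (Rxy & Rxz -> Ryz).
(F1): fails — Ruw and Ruw but not Rww.
(F2): satisfies the condition.
(F3): fails — Rvw and Rvw but not Rww.
(F4): fails — Rst and Rss but not Rts.
Valid on: (F2).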